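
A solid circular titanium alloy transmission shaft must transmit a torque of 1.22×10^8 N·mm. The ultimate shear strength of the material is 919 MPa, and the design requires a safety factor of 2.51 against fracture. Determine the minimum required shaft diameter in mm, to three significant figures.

d = 119 mm

Allowable shear stress τ_allow = 919/2.51 = 366.1 MPa.
For a solid shaft τ = 16T/(πd³), so d³ = 16T/(π τ_allow) = 16×1.2200×10^8/(π×366.1) = 1.697×10^6 mm³.
d = (1.697×10^6)^(1/3) = 119.3 mm.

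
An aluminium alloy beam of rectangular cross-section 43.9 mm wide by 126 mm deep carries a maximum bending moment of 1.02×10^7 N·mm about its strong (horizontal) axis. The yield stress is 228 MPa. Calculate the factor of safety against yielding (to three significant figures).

n = 2.60

Section modulus S = bh²/6 = 43.9×126²/6 = 116200 mm³.
σ = M/S = 1.0200×10^7/116200 = 87.81 MPa.
n = 228/87.81 = 2.597.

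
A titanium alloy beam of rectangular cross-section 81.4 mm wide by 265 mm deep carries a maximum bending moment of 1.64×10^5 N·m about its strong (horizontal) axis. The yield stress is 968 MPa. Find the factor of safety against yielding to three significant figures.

n = 5.62

Section modulus S = bh²/6 = 81.4×265²/6 = 952700 mm³.
σ = M/S = 1.6400×10^8/952700 = 172.1 MPa.
n = 968/172.1 = 5.623.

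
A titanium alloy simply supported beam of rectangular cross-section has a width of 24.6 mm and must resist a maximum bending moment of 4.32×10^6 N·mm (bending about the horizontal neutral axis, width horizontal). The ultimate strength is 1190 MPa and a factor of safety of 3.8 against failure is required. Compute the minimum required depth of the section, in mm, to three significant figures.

σ_allow = 1190/3.8 = 313.2 MPa.
For a rectangular section σ = 6M/(bh²), so h² = 6M/(b σ_allow) = 6×4320000/(24.6×313.2) = 3365 mm².
h = 58.01 mm.

h = 58.0 mm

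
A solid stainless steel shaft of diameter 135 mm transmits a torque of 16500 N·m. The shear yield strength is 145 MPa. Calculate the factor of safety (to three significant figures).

n = 4.25

τ = 16T/(πd³) = 16×1.6500×10^7/(π×135³) = 34.15 MPa.
n = τ_limit/τ = 145/34.15 = 4.245.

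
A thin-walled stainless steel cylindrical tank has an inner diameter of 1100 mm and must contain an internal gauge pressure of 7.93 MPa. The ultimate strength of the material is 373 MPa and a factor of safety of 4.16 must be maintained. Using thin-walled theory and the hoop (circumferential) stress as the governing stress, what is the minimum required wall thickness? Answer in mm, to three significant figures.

σ_allow = 373/4.16 = 89.66 MPa.
Hoop stress σ_h = pD/(2t), so t = pD/(2σ_allow) = 7.93×1100/(2×89.66) = 48.64 mm.

t = 48.6 mm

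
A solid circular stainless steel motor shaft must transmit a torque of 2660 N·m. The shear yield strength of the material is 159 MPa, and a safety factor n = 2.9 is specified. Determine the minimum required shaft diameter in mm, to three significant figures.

d = 62.8 mm

Allowable shear stress τ_allow = 159/2.9 = 54.83 MPa.
For a solid shaft τ = 16T/(πd³), so d³ = 16T/(π τ_allow) = 16×2660000/(π×54.83) = 247100 mm³.
d = (247100)^(1/3) = 62.75 mm.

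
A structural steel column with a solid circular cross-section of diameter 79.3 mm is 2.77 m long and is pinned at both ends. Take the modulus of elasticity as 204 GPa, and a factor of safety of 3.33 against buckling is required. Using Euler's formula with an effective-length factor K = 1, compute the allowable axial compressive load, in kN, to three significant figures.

P_allow = 153 kN

I = πd⁴/64 = π×79.3⁴/64 = 1.941×10^6 mm⁴.
Effective length L_e = KL = 1×2.77 m = 2770 mm.
Euler critical load P_cr = π²EI/L_e² = π²×204000×1.941×10^6/2770² = 509400 N.
P_allow = P_cr/n = 509400/3.33 = 153000 N.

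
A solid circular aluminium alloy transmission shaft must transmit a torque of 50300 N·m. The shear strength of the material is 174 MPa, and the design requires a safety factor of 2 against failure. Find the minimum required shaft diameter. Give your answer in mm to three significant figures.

d = 143 mm

Allowable shear stress τ_allow = 174/2 = 87.00 MPa.
For a solid shaft τ = 16T/(πd³), so d³ = 16T/(π τ_allow) = 16×5.0300×10^7/(π×87.00) = 2.945×10^6 mm³.
d = (2.945×10^6)^(1/3) = 143.3 mm.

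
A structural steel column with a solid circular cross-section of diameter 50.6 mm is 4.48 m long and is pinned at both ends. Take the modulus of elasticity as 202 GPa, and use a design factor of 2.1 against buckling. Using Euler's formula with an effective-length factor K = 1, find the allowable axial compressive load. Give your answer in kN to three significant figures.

I = πd⁴/64 = π×50.6⁴/64 = 321800 mm⁴.
Effective length L_e = KL = 1×4.48 m = 4480 mm.
Euler critical load P_cr = π²EI/L_e² = π²×202000×321800/4480² = 31960 N.
P_allow = P_cr/n = 31960/2.1 = 15220 N.

P_allow = 15.2 kN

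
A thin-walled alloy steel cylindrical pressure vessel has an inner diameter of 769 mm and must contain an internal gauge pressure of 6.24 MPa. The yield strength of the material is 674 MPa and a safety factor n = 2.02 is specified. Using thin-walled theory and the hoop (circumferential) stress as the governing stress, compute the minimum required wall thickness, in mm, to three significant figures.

σ_allow = 674/2.02 = 333.7 MPa.
Hoop stress σ_h = pD/(2t), so t = pD/(2σ_allow) = 6.24×769/(2×333.7) = 7.191 mm.

t = 7.19 mm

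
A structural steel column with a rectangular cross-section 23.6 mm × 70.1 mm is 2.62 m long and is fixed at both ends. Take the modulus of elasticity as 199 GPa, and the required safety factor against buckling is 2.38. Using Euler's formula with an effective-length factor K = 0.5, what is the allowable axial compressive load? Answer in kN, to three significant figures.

P_allow = 36.9 kN

Buckling occurs about the weak axis: I_min = h·b³/12 = 70.1×23.6³/12 = 76780 mm⁴ (b = 23.6 mm is the smaller dimension).
Effective length L_e = KL = 0.5×2.62 m = 1310 mm.
Euler critical load P_cr = π²EI/L_e² = π²×199000×76780/1310² = 87880 N.
P_allow = P_cr/n = 87880/2.38 = 36920 N.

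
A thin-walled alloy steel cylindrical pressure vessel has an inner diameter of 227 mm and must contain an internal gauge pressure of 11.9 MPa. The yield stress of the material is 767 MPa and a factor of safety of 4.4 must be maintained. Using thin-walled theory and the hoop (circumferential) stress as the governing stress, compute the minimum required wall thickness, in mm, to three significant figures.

σ_allow = 767/4.4 = 174.3 MPa.
Hoop stress σ_h = pD/(2t), so t = pD/(2σ_allow) = 11.9×227/(2×174.3) = 7.748 mm.

t = 7.75 mm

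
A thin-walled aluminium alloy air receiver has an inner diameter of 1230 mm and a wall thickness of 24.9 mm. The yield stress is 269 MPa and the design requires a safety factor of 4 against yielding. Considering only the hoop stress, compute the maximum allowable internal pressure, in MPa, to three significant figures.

p_allow = 2.72 MPa

σ_allow = 269/4 = 67.25 MPa.
σ_h = pD/(2t) → p_allow = 2σ_allow t/D = 2×67.25×24.9/1230 = 2.723 MPa.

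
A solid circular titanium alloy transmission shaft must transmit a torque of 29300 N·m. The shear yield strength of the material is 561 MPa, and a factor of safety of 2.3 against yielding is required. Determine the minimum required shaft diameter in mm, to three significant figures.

Allowable shear stress τ_allow = 561/2.3 = 243.9 MPa.
For a solid shaft τ = 16T/(πd³), so d³ = 16T/(π τ_allow) = 16×2.9300×10^7/(π×243.9) = 611800 mm³.
d = (611800)^(1/3) = 84.89 mm.

d = 84.9 mm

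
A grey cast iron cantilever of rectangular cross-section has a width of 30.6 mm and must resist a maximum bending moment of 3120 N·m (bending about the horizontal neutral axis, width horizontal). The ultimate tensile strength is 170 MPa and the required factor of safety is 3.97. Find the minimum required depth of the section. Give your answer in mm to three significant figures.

σ_allow = 170/3.97 = 42.82 MPa.
For a rectangular section σ = 6M/(bh²), so h² = 6M/(b σ_allow) = 6×3120000/(30.6×42.82) = 14290 mm².
h = 119.5 mm.

h = 120 mm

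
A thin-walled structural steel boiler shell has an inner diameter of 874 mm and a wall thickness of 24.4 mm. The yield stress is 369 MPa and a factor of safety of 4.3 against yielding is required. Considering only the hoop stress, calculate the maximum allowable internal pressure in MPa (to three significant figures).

σ_allow = 369/4.3 = 85.81 MPa.
σ_h = pD/(2t) → p_allow = 2σ_allow t/D = 2×85.81×24.4/874 = 4.791 MPa.

p_allow = 4.79 MPa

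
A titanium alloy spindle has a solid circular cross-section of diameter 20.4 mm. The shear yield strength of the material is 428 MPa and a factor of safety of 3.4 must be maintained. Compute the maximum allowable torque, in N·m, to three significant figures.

τ_allow = 428/3.4 = 125.9 MPa.
For a solid shaft T_allow = τ_allow·πd³/16; πd³/16 = π×20.4³/16 = 1667 mm³.
T_allow = 125.9×1667 = 209800 N·mm = 209.8 N·m.

T_allow = 210 N·m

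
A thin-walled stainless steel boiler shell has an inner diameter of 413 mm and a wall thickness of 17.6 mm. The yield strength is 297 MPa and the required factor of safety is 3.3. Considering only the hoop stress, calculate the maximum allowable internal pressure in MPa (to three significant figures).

σ_allow = 297/3.3 = 90.00 MPa.
σ_h = pD/(2t) → p_allow = 2σ_allow t/D = 2×90.00×17.6/413 = 7.671 MPa.

p_allow = 7.67 MPa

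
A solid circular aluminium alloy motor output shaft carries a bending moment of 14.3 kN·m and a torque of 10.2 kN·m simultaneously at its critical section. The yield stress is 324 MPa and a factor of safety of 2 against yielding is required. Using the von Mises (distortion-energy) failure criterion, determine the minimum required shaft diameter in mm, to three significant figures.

σ_allow = σ_y/n = 324/2 = 162.0 MPa.
For a solid shaft σ_b = 32M/(πd³) and τ = 16T/(πd³), so the von Mises stress is σ' = (16/πd³)·√(4M²+3T²).
√(4M²+3T²) = √(4×(1.430×10^7)² + 3×(1.020×10^7)²) = 3.362×10^7 N·mm.
d³ = 16×3.362×10^7/(π×162.0) = 1.057×10^6 mm³.
d = 101.9 mm.

d = 102 mm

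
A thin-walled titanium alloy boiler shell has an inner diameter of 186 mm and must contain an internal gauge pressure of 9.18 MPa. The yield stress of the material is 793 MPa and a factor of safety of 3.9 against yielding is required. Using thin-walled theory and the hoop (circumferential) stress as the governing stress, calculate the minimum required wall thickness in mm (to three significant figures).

σ_allow = 793/3.9 = 203.3 MPa.
Hoop stress σ_h = pD/(2t), so t = pD/(2σ_allow) = 9.18×186/(2×203.3) = 4.199 mm.

t = 4.20 mm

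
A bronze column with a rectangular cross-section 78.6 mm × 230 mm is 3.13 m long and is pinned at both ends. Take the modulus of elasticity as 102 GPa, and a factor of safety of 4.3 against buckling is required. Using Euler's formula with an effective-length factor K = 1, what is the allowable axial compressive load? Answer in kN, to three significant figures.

P_allow = 222 kN

Buckling occurs about the weak axis: I_min = h·b³/12 = 230×78.6³/12 = 9.307×10^6 mm⁴ (b = 78.6 mm is the smaller dimension).
Effective length L_e = KL = 1×3.13 m = 3130 mm.
Euler critical load P_cr = π²EI/L_e² = π²×102000×9.307×10^6/3130² = 956400 N.
P_allow = P_cr/n = 956400/4.3 = 222400 N.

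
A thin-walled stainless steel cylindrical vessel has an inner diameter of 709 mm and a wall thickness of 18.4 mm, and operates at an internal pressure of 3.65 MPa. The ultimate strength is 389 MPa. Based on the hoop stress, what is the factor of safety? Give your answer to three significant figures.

σ_h = pD/(2t) = 3.65×709/(2×18.4) = 70.32 MPa.
n = 389/70.32 = 5.532.

n = 5.53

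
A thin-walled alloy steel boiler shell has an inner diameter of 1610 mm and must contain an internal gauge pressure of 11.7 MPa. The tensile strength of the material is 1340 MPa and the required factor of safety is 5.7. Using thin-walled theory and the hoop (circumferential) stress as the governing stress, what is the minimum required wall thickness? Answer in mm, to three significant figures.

t = 40.1 mm

σ_allow = 1340/5.7 = 235.1 MPa.
Hoop stress σ_h = pD/(2t), so t = pD/(2σ_allow) = 11.7×1610/(2×235.1) = 40.06 mm.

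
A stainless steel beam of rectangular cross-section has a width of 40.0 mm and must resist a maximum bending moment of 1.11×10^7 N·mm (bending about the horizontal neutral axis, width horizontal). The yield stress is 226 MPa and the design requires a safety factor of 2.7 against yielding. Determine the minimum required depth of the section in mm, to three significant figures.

h = 141 mm

σ_allow = 226/2.7 = 83.70 MPa.
For a rectangular section σ = 6M/(bh²), so h² = 6M/(b σ_allow) = 6×1.1100×10^7/(40.0×83.70) = 19890 mm².
h = 141.0 mm.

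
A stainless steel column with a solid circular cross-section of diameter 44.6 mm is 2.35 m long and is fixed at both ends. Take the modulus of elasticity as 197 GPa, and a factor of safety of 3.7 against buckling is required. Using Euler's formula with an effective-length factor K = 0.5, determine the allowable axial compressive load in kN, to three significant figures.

P_allow = 73.9 kN

I = πd⁴/64 = π×44.6⁴/64 = 194200 mm⁴.
Effective length L_e = KL = 0.5×2.35 m = 1175 mm.
Euler critical load P_cr = π²EI/L_e² = π²×197000×194200/1175² = 273500 N.
P_allow = P_cr/n = 273500/3.7 = 73930 N.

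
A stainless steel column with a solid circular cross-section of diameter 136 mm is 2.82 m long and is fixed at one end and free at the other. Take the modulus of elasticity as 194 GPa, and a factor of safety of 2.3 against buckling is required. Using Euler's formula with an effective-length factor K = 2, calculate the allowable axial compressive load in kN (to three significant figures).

I = πd⁴/64 = π×136⁴/64 = 1.679×10^7 mm⁴.
Effective length L_e = KL = 2×2.82 m = 5640 mm.
Euler critical load P_cr = π²EI/L_e² = π²×194000×1.679×10^7/5640² = 1.011×10^6 N.
P_allow = P_cr/n = 1.011×10^6/2.3 = 439500 N.

P_allow = 439 kN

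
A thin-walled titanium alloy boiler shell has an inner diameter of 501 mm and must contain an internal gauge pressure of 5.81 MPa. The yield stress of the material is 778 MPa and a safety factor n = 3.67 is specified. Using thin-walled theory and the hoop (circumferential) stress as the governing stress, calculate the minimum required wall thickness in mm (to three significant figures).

σ_allow = 778/3.67 = 212.0 MPa.
Hoop stress σ_h = pD/(2t), so t = pD/(2σ_allow) = 5.81×501/(2×212.0) = 6.865 mm.

t = 6.87 mm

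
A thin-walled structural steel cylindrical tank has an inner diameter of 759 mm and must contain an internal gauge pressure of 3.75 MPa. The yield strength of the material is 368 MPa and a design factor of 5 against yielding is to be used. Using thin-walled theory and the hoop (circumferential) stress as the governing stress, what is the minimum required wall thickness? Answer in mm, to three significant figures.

σ_allow = 368/5 = 73.60 MPa.
Hoop stress σ_h = pD/(2t), so t = pD/(2σ_allow) = 3.75×759/(2×73.60) = 19.34 mm.

t = 19.3 mm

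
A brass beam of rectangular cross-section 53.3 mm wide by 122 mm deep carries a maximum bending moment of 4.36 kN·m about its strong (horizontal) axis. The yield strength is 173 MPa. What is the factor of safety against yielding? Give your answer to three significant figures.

n = 5.25

Section modulus S = bh²/6 = 53.3×122²/6 = 132200 mm³.
σ = M/S = 4360000/132200 = 32.98 MPa.
n = 173/32.98 = 5.246.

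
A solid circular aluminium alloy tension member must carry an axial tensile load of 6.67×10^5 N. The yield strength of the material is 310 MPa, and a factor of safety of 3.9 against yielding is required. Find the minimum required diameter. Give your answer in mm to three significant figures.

Allowable stress σ_allow = 310/3.9 = 79.49 MPa.
Required area A = F/σ_allow = 667000/79.49 = 8391 mm².
A = πd²/4 → d = √(4A/π) = 103.4 mm.

d = 103 mm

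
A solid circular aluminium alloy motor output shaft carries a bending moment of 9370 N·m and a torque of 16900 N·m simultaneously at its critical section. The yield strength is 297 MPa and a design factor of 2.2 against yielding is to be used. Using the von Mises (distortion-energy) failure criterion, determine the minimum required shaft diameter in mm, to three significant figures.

d = 109 mm

σ_allow = σ_y/n = 297/2.2 = 135.0 MPa.
For a solid shaft σ_b = 32M/(πd³) and τ = 16T/(πd³), so the von Mises stress is σ' = (16/πd³)·√(4M²+3T²).
√(4M²+3T²) = √(4×(9.370×10^6)² + 3×(1.690×10^7)²) = 3.476×10^7 N·mm.
d³ = 16×3.476×10^7/(π×135.0) = 1.311×10^6 mm³.
d = 109.5 mm.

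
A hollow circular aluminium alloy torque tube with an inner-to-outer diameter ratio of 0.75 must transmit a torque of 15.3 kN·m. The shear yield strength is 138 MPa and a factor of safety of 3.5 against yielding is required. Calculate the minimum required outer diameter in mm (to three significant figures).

τ_allow = 138/3.5 = 39.43 MPa.
For a hollow shaft τ = 16T/[πd_o³(1−k⁴)] with k = 0.75, so 1−k⁴ = 0.6836.
d_o³ = 16T/[π τ_allow (1−k⁴)] = 16×1.5300×10^7/(π×39.43×0.6836) = 2.891×10^6 mm³.
d_o = 142.5 mm.

d_o = 142 mm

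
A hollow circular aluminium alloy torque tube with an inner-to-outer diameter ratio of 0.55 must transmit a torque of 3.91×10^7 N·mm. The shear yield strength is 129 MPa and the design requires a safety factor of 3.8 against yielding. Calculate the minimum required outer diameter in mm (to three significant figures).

d_o = 186 mm

τ_allow = 129/3.8 = 33.95 MPa.
For a hollow shaft τ = 16T/[πd_o³(1−k⁴)] with k = 0.55, so 1−k⁴ = 0.9085.
d_o³ = 16T/[π τ_allow (1−k⁴)] = 16×3.9100×10^7/(π×33.95×0.9085) = 6.457×10^6 mm³.
d_o = 186.2 mm.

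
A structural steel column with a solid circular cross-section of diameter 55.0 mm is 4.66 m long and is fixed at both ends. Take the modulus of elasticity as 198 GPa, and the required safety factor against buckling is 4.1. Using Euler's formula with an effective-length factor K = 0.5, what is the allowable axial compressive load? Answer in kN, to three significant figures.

I = πd⁴/64 = π×55.0⁴/64 = 449200 mm⁴.
Effective length L_e = KL = 0.5×4.66 m = 2330 mm.
Euler critical load P_cr = π²EI/L_e² = π²×198000×449200/2330² = 161700 N.
P_allow = P_cr/n = 161700/4.1 = 39440 N.

P_allow = 39.4 kN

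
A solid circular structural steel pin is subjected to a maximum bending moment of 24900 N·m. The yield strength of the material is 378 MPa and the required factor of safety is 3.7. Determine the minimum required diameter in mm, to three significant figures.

σ_allow = 378/3.7 = 102.2 MPa.
For a solid circular section σ = 32M/(πd³), so d³ = 32M/(π σ_allow) = 32×2.4900×10^7/(π×102.2) = 2.483×10^6 mm³.
d = 135.4 mm.

d = 135 mm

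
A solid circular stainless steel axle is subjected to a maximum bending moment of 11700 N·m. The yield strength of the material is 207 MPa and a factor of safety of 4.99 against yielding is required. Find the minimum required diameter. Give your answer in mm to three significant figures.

d = 142 mm

σ_allow = 207/4.99 = 41.48 MPa.
For a solid circular section σ = 32M/(πd³), so d³ = 32M/(π σ_allow) = 32×1.1700×10^7/(π×41.48) = 2.873×10^6 mm³.
d = 142.2 mm.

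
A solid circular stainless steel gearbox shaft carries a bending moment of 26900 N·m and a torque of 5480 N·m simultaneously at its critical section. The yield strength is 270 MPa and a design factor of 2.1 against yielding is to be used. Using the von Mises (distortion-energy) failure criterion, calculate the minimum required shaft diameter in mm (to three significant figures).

σ_allow = σ_y/n = 270/2.1 = 128.6 MPa.
For a solid shaft σ_b = 32M/(πd³) and τ = 16T/(πd³), so the von Mises stress is σ' = (16/πd³)·√(4M²+3T²).
√(4M²+3T²) = √(4×(2.690×10^7)² + 3×(5.480×10^6)²) = 5.463×10^7 N·mm.
d³ = 16×5.463×10^7/(π×128.6) = 2.164×10^6 mm³.
d = 129.3 mm.

d = 129 mm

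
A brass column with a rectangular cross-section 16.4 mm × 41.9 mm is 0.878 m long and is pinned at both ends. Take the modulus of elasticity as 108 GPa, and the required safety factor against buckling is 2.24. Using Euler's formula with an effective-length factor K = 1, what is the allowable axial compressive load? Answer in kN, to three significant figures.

Buckling occurs about the weak axis: I_min = h·b³/12 = 41.9×16.4³/12 = 15400 mm⁴ (b = 16.4 mm is the smaller dimension).
Effective length L_e = KL = 1×0.878 m = 878.0 mm.
Euler critical load P_cr = π²EI/L_e² = π²×108000×15400/878.0² = 21300 N.
P_allow = P_cr/n = 21300/2.24 = 9507 N.

P_allow = 9.51 kN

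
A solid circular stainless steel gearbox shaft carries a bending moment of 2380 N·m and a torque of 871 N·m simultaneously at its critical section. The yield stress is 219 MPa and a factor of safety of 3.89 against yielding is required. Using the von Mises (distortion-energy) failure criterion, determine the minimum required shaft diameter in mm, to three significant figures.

σ_allow = σ_y/n = 219/3.89 = 56.30 MPa.
For a solid shaft σ_b = 32M/(πd³) and τ = 16T/(πd³), so the von Mises stress is σ' = (16/πd³)·√(4M²+3T²).
√(4M²+3T²) = √(4×(2.380×10^6)² + 3×(871000)²) = 4.993×10^6 N·mm.
d³ = 16×4.993×10^6/(π×56.30) = 451700 mm³.
d = 76.73 mm.

d = 76.7 mm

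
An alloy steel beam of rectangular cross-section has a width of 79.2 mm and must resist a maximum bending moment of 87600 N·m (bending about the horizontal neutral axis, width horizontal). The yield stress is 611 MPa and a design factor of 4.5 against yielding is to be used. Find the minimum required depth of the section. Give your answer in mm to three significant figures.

σ_allow = 611/4.5 = 135.8 MPa.
For a rectangular section σ = 6M/(bh²), so h² = 6M/(b σ_allow) = 6×8.7600×10^7/(79.2×135.8) = 48880 mm².
h = 221.1 mm.

h = 221 mm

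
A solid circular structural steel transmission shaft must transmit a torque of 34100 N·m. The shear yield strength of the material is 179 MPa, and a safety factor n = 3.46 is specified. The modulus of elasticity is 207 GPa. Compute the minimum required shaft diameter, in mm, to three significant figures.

d = 150 mm

Allowable shear stress τ_allow = 179/3.46 = 51.73 MPa.
For a solid shaft τ = 16T/(πd³), so d³ = 16T/(π τ_allow) = 16×3.4100×10^7/(π×51.73) = 3.357×10^6 mm³.
d = (3.357×10^6)^(1/3) = 149.7 mm.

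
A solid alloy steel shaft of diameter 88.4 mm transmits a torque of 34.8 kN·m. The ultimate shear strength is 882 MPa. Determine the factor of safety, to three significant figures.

τ = 16T/(πd³) = 16×3.4800×10^7/(π×88.4³) = 256.6 MPa.
n = τ_limit/τ = 882/256.6 = 3.438.

n = 3.44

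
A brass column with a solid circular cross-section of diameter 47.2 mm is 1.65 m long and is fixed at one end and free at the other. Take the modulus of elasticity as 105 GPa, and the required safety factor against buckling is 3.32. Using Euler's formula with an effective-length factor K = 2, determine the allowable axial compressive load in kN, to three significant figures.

P_allow = 6.98 kN

I = πd⁴/64 = π×47.2⁴/64 = 243600 mm⁴.
Effective length L_e = KL = 2×1.65 m = 3300 mm.
Euler critical load P_cr = π²EI/L_e² = π²×105000×243600/3300² = 23180 N.
P_allow = P_cr/n = 23180/3.32 = 6983 N.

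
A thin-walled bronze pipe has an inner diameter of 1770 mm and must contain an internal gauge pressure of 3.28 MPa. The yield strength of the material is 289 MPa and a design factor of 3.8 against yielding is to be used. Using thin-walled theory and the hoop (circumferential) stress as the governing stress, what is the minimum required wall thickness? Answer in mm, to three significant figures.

t = 38.2 mm

σ_allow = 289/3.8 = 76.05 MPa.
Hoop stress σ_h = pD/(2t), so t = pD/(2σ_allow) = 3.28×1770/(2×76.05) = 38.17 mm.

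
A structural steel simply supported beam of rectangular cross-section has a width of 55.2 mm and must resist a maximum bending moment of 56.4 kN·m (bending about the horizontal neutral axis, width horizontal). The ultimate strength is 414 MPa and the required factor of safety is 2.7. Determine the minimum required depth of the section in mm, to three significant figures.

h = 200 mm

σ_allow = 414/2.7 = 153.3 MPa.
For a rectangular section σ = 6M/(bh²), so h² = 6M/(b σ_allow) = 6×5.6400×10^7/(55.2×153.3) = 39980 mm².
h = 200.0 mm.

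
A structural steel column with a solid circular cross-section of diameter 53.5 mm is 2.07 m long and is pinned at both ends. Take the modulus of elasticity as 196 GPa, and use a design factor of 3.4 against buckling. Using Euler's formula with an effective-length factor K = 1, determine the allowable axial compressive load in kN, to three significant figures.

I = πd⁴/64 = π×53.5⁴/64 = 402100 mm⁴.
Effective length L_e = KL = 1×2.07 m = 2070 mm.
Euler critical load P_cr = π²EI/L_e² = π²×196000×402100/2070² = 181600 N.
P_allow = P_cr/n = 181600/3.4 = 53400 N.

P_allow = 53.4 kN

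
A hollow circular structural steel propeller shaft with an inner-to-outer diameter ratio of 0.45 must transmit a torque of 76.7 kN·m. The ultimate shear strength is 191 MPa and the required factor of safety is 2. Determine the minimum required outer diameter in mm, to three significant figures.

d_o = 162 mm

τ_allow = 191/2 = 95.50 MPa.
For a hollow shaft τ = 16T/[πd_o³(1−k⁴)] with k = 0.45, so 1−k⁴ = 0.9590.
d_o³ = 16T/[π τ_allow (1−k⁴)] = 16×7.6700×10^7/(π×95.50×0.9590) = 4.265×10^6 mm³.
d_o = 162.2 mm.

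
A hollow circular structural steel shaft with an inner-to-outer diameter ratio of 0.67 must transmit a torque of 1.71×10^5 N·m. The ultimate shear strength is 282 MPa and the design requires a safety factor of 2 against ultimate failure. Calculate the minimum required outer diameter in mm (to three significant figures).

τ_allow = 282/2 = 141.0 MPa.
For a hollow shaft τ = 16T/[πd_o³(1−k⁴)] with k = 0.67, so 1−k⁴ = 0.7985.
d_o³ = 16T/[π τ_allow (1−k⁴)] = 16×1.7100×10^8/(π×141.0×0.7985) = 7.735×10^6 mm³.
d_o = 197.8 mm.

d_o = 198 mm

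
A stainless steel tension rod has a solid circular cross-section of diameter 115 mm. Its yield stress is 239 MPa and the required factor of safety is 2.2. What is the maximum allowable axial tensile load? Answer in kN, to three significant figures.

F_allow = 1130 kN

σ_allow = 239/2.2 = 108.6 MPa.
A = πd²/4 = π×115²/4 = 10390 mm².
F_allow = σ_allow × A = 108.6×10390 = 1.128×10^6 N.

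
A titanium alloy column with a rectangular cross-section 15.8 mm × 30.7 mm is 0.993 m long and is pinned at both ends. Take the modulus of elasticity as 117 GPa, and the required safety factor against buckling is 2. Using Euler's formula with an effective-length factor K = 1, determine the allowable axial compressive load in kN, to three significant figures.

Buckling occurs about the weak axis: I_min = h·b³/12 = 30.7×15.8³/12 = 10090 mm⁴ (b = 15.8 mm is the smaller dimension).
Effective length L_e = KL = 1×0.993 m = 993.0 mm.
Euler critical load P_cr = π²EI/L_e² = π²×117000×10090/993.0² = 11820 N.
P_allow = P_cr/n = 11820/2 = 5909 N.

P_allow = 5.91 kN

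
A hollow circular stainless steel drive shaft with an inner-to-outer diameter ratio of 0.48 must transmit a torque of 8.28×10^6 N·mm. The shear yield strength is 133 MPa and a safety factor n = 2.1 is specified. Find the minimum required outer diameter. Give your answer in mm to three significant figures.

d_o = 88.9 mm

τ_allow = 133/2.1 = 63.33 MPa.
For a hollow shaft τ = 16T/[πd_o³(1−k⁴)] with k = 0.48, so 1−k⁴ = 0.9469.
d_o³ = 16T/[π τ_allow (1−k⁴)] = 16×8280000/(π×63.33×0.9469) = 703200 mm³.
d_o = 88.92 mm.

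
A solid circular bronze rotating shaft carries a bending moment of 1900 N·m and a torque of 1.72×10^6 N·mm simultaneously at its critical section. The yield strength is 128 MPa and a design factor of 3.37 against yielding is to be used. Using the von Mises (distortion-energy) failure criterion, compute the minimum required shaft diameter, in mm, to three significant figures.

d = 86.5 mm

σ_allow = σ_y/n = 128/3.37 = 37.98 MPa.
For a solid shaft σ_b = 32M/(πd³) and τ = 16T/(πd³), so the von Mises stress is σ' = (16/πd³)·√(4M²+3T²).
√(4M²+3T²) = √(4×(1.900×10^6)² + 3×(1.720×10^6)²) = 4.829×10^6 N·mm.
d³ = 16×4.829×10^6/(π×37.98) = 647500 mm³.
d = 86.51 mm.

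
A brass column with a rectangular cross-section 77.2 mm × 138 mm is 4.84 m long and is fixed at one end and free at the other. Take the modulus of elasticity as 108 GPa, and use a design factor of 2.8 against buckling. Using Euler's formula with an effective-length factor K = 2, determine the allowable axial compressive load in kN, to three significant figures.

P_allow = 21.5 kN

Buckling occurs about the weak axis: I_min = h·b³/12 = 138×77.2³/12 = 5.291×10^6 mm⁴ (b = 77.2 mm is the smaller dimension).
Effective length L_e = KL = 2×4.84 m = 9680 mm.
Euler critical load P_cr = π²EI/L_e² = π²×108000×5.291×10^6/9680² = 60190 N.
P_allow = P_cr/n = 60190/2.8 = 21500 N.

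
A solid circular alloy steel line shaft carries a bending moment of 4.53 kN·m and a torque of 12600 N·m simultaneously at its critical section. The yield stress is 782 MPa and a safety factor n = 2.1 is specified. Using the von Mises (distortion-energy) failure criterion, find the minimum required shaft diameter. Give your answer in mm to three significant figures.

d = 68.6 mm

σ_allow = σ_y/n = 782/2.1 = 372.4 MPa.
For a solid shaft σ_b = 32M/(πd³) and τ = 16T/(πd³), so the von Mises stress is σ' = (16/πd³)·√(4M²+3T²).
√(4M²+3T²) = √(4×(4.530×10^6)² + 3×(1.260×10^7)²) = 2.363×10^7 N·mm.
d³ = 16×2.363×10^7/(π×372.4) = 323200 mm³.
d = 68.62 mm.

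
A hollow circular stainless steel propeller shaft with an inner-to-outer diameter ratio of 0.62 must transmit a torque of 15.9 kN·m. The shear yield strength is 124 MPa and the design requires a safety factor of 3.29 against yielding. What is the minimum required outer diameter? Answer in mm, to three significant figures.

τ_allow = 124/3.29 = 37.69 MPa.
For a hollow shaft τ = 16T/[πd_o³(1−k⁴)] with k = 0.62, so 1−k⁴ = 0.8522.
d_o³ = 16T/[π τ_allow (1−k⁴)] = 16×1.5900×10^7/(π×37.69×0.8522) = 2.521×10^6 mm³.
d_o = 136.1 mm.

d_o = 136 mm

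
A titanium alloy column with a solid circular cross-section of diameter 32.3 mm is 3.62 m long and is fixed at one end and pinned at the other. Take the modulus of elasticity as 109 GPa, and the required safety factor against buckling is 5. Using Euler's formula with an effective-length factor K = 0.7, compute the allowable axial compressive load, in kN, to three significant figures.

P_allow = 1.79 kN

I = πd⁴/64 = π×32.3⁴/64 = 53430 mm⁴.
Effective length L_e = KL = 0.7×3.62 m = 2534 mm.
Euler critical load P_cr = π²EI/L_e² = π²×109000×53430/2534² = 8951 N.
P_allow = P_cr/n = 8951/5 = 1790 N.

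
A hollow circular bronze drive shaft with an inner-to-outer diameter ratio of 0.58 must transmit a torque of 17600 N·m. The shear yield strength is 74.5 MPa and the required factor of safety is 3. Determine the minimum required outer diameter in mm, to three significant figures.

d_o = 160 mm

τ_allow = 74.5/3 = 24.83 MPa.
For a hollow shaft τ = 16T/[πd_o³(1−k⁴)] with k = 0.58, so 1−k⁴ = 0.8868.
d_o³ = 16T/[π τ_allow (1−k⁴)] = 16×1.7600×10^7/(π×24.83×0.8868) = 4.070×10^6 mm³.
d_o = 159.7 mm.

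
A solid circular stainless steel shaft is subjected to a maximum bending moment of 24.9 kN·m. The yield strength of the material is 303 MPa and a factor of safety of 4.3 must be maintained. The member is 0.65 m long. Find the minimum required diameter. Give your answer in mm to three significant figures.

d = 153 mm

σ_allow = 303/4.3 = 70.47 MPa.
For a solid circular section σ = 32M/(πd³), so d³ = 32M/(π σ_allow) = 32×2.4900×10^7/(π×70.47) = 3.599×10^6 mm³.
d = 153.3 mm.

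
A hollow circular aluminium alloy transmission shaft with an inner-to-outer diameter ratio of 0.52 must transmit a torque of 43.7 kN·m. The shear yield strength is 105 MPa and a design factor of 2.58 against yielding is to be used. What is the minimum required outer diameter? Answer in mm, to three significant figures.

τ_allow = 105/2.58 = 40.70 MPa.
For a hollow shaft τ = 16T/[πd_o³(1−k⁴)] with k = 0.52, so 1−k⁴ = 0.9269.
d_o³ = 16T/[π τ_allow (1−k⁴)] = 16×4.3700×10^7/(π×40.70×0.9269) = 5.900×10^6 mm³.
d_o = 180.7 mm.

d_o = 181 mm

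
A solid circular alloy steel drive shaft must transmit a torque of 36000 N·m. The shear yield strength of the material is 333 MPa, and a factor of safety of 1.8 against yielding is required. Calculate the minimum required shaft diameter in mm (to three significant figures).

d = 99.7 mm

Allowable shear stress τ_allow = 333/1.8 = 185.0 MPa.
For a solid shaft τ = 16T/(πd³), so d³ = 16T/(π τ_allow) = 16×3.6000×10^7/(π×185.0) = 991100 mm³.
d = (991100)^(1/3) = 99.70 mm.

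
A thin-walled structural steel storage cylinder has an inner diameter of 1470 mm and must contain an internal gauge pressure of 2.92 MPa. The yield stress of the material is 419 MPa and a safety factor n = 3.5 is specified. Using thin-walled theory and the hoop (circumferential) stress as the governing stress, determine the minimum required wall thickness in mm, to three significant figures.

σ_allow = 419/3.5 = 119.7 MPa.
Hoop stress σ_h = pD/(2t), so t = pD/(2σ_allow) = 2.92×1470/(2×119.7) = 17.93 mm.

t = 17.9 mm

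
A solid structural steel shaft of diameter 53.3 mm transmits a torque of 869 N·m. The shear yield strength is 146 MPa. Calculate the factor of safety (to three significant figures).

τ = 16T/(πd³) = 16×869000/(π×53.3³) = 29.23 MPa.
n = τ_limit/τ = 146/29.23 = 4.995.

n = 5.00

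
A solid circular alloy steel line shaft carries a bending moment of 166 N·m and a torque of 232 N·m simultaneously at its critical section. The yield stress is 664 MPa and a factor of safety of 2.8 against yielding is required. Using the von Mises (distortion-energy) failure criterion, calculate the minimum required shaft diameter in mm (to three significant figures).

d = 22.4 mm

σ_allow = σ_y/n = 664/2.8 = 237.1 MPa.
For a solid shaft σ_b = 32M/(πd³) and τ = 16T/(πd³), so the von Mises stress is σ' = (16/πd³)·√(4M²+3T²).
√(4M²+3T²) = √(4×(166000)² + 3×(232000)²) = 521200 N·mm.
d³ = 16×521200/(π×237.1) = 11190 mm³.
d = 22.37 mm.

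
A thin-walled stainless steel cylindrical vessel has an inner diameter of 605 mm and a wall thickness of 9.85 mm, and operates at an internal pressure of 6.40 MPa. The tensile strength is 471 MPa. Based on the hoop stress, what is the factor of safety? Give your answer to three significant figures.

σ_h = pD/(2t) = 6.40×605/(2×9.85) = 196.5 MPa.
n = 471/196.5 = 2.396.

n = 2.40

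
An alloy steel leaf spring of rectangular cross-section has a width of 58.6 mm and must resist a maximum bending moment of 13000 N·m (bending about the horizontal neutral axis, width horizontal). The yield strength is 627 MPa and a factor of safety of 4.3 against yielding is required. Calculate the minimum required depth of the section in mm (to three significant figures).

σ_allow = 627/4.3 = 145.8 MPa.
For a rectangular section σ = 6M/(bh²), so h² = 6M/(b σ_allow) = 6×1.3000×10^7/(58.6×145.8) = 9128 mm².
h = 95.54 mm.

h = 95.5 mm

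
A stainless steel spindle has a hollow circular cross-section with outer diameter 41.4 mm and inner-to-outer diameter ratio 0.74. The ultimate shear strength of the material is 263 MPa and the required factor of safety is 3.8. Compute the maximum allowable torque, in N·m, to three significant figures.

T_allow = 675 N·m

τ_allow = 263/3.8 = 69.21 MPa.
For a hollow shaft T_allow = τ_allow·πd_o³(1−k⁴)/16 with 1−k⁴ = 0.7001, so πd_o³(1−k⁴)/16 = 9755 mm³.
T_allow = 69.21×9755 = 675100 N·mm = 675.1 N·m.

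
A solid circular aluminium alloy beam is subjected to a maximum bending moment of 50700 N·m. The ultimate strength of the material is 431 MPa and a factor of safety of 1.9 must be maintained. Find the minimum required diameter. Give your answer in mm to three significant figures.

d = 132 mm

σ_allow = 431/1.9 = 226.8 MPa.
For a solid circular section σ = 32M/(πd³), so d³ = 32M/(π σ_allow) = 32×5.0700×10^7/(π×226.8) = 2.277×10^6 mm³.
d = 131.6 mm.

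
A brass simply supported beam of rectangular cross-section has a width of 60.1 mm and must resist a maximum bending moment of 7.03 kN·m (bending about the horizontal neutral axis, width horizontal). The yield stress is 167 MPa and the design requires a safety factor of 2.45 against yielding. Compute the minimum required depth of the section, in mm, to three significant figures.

σ_allow = 167/2.45 = 68.16 MPa.
For a rectangular section σ = 6M/(bh²), so h² = 6M/(b σ_allow) = 6×7030000/(60.1×68.16) = 10300 mm².
h = 101.5 mm.

h = 101 mm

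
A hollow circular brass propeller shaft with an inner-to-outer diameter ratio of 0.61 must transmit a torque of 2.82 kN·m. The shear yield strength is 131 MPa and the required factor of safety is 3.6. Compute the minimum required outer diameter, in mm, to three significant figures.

d_o = 77.1 mm

τ_allow = 131/3.6 = 36.39 MPa.
For a hollow shaft τ = 16T/[πd_o³(1−k⁴)] with k = 0.61, so 1−k⁴ = 0.8615.
d_o³ = 16T/[π τ_allow (1−k⁴)] = 16×2820000/(π×36.39×0.8615) = 458100 mm³.
d_o = 77.09 mm.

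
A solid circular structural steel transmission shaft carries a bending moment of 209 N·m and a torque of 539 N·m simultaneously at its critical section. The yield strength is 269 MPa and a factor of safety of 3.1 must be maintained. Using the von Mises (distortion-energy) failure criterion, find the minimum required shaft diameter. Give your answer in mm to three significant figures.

d = 39.2 mm

σ_allow = σ_y/n = 269/3.1 = 86.77 MPa.
For a solid shaft σ_b = 32M/(πd³) and τ = 16T/(πd³), so the von Mises stress is σ' = (16/πd³)·√(4M²+3T²).
√(4M²+3T²) = √(4×(209000)² + 3×(539000)²) = 1.023×10^6 N·mm.
d³ = 16×1.023×10^6/(π×86.77) = 60040 mm³.
d = 39.16 mm.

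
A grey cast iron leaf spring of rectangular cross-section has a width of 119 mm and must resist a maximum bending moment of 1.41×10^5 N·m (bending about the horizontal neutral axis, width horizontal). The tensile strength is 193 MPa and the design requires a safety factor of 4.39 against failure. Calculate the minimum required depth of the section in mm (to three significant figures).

σ_allow = 193/4.39 = 43.96 MPa.
For a rectangular section σ = 6M/(bh²), so h² = 6M/(b σ_allow) = 6×1.4100×10^8/(119×43.96) = 161700 mm².
h = 402.1 mm.

h = 402 mm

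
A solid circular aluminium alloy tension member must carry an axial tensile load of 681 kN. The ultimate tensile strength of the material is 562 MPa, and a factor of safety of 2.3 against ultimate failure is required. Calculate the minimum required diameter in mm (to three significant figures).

d = 59.6 mm

Allowable stress σ_allow = 562/2.3 = 244.3 MPa.
Required area A = F/σ_allow = 681000/244.3 = 2787 mm².
A = πd²/4 → d = √(4A/π) = 59.57 mm.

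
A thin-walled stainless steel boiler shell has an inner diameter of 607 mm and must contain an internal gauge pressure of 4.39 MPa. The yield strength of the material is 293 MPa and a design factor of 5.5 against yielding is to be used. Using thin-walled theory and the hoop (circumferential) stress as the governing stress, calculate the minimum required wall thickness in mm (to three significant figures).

t = 25.0 mm

σ_allow = 293/5.5 = 53.27 MPa.
Hoop stress σ_h = pD/(2t), so t = pD/(2σ_allow) = 4.39×607/(2×53.27) = 25.01 mm.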